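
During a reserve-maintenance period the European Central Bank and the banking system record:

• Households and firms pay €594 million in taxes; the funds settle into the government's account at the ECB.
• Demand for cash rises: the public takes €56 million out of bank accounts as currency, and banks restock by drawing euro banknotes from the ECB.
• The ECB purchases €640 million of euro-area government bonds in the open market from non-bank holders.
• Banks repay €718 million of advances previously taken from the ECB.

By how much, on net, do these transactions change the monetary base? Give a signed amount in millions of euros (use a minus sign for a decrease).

-€672 million

Government account inflow €594 million: reserves shift to a non-base liability → −€594M.
Currency withdrawal €56 million: just a shift between currency and reserves — both are base money → 0.
Asset purchase (from non-banks) €640 million: ECB balance sheet expands → +€640M.
Discount-window repayment €718 million: ECB balance sheet contracts → −€718M.
Net: −594 + 0 + 640 − 718 = -€672 million.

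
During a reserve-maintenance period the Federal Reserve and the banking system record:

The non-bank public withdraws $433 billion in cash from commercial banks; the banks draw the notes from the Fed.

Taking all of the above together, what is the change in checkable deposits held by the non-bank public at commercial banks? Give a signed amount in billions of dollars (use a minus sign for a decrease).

-$433 billion

Currency withdrawal $433 billion: non-bank counterparties' bank balances fall → −$433B.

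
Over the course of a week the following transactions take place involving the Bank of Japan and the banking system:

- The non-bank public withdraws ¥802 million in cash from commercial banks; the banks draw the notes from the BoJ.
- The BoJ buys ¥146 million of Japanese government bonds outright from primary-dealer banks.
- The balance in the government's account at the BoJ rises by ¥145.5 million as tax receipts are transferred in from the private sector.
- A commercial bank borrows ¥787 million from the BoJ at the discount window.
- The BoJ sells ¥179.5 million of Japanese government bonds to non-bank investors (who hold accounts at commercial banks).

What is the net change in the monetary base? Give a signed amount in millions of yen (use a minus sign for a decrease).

Currency withdrawal ¥802 million: just a shift between currency and reserves — both are base money → 0.
OMO purchase (from banks) ¥146 million: BoJ balance sheet expands → +¥146M.
Government account inflow ¥145.5 million: reserves shift to a non-base liability → −¥145.5M.
Discount-window loan ¥787 million: BoJ balance sheet expands → +¥787M.
Asset sale (to non-banks) ¥179.5 million: BoJ balance sheet contracts → −¥179.5M.
Net: 0 + 146 − 145.5 + 787 − 179.5 = +¥608 million.

+¥608 million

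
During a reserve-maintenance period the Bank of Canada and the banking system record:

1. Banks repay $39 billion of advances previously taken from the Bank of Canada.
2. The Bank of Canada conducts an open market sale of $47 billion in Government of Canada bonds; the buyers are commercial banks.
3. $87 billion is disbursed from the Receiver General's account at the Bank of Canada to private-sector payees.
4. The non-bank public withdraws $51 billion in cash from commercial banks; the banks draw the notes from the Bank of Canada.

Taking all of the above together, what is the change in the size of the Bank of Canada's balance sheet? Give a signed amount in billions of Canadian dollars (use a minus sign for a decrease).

Discount-window repayment $39 billion: a Bank of Canada asset is shed → −$39B.
OMO sale (to banks) $47 billion: a Bank of Canada asset is shed → −$47B.
Government spending $87 billion: only the composition of liabilities changes → 0.
Currency withdrawal $51 billion: only the composition of liabilities changes → 0.
Net: −39 − 47 + 0 + 0 = -$86 billion.

-$86 billion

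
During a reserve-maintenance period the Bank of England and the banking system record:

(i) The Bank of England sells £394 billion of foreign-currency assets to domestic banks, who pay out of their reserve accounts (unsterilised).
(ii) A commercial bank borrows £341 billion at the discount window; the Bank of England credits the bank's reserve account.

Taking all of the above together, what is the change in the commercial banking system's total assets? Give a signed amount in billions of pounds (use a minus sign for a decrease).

FX sale £394 billion: just an asset swap on bank balance sheets → 0.
Discount-window loan £341 billion: bank balance sheets expand → +£341B.
Net: 0 + 341 = +£341 billion.

+£341 billion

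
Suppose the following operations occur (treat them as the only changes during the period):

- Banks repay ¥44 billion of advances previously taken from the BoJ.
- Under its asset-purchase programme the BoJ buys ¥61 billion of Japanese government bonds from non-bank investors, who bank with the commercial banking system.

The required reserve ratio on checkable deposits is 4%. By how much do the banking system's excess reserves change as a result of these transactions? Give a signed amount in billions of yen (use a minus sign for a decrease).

+¥14.56 billion

Discount-window repayment ¥44 billion: reserves −¥44B, deposits 0.
Asset purchase (from non-banks) ¥61 billion: reserves +¥61B, deposits +¥61B.
Totals: Δreserves = +¥17B, Δdeposits = +¥61B.
Δrequired reserves = 4% × +¥61B = +¥2.44B.
Δexcess reserves = Δreserves − Δrequired = +¥17B − (+¥2.44B) = +¥14.56 billion.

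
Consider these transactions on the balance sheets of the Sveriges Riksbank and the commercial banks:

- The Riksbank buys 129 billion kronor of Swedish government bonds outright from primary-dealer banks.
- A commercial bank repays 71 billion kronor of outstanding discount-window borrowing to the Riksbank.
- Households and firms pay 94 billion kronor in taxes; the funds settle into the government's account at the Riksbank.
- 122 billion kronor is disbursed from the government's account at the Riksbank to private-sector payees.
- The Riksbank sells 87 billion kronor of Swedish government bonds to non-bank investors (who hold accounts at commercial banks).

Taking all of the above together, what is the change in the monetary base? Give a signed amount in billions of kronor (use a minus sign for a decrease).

OMO purchase (from banks) 129 billion kronor: Riksbank balance sheet expands → +129B.
Discount-window repayment 71 billion kronor: Riksbank balance sheet contracts → −71B.
Government account inflow 94 billion kronor: reserves shift to a non-base liability → −94B.
Government spending 122 billion kronor: a non-base liability converts back to reserves → +122B.
Asset sale (to non-banks) 87 billion kronor: Riksbank balance sheet contracts → −87B.
Net: 129 − 71 − 94 + 122 − 87 = -1 billion.

-1 billion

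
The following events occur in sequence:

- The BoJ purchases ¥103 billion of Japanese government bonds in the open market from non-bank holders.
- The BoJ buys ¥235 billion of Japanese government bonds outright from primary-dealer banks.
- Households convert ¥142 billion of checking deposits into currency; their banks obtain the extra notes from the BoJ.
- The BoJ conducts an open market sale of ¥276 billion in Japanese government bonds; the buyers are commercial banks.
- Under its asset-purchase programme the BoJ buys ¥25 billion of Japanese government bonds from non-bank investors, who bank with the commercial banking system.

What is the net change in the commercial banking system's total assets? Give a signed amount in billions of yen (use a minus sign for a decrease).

Asset purchase (from non-banks) ¥103 billion: bank balance sheets expand → +¥103B.
OMO purchase (from banks) ¥235 billion: just an asset swap on bank balance sheets → 0.
Currency withdrawal ¥142 billion: bank balance sheets shrink → −¥142B.
OMO sale (to banks) ¥276 billion: just an asset swap on bank balance sheets → 0.
Asset purchase (from non-banks) ¥25 billion: bank balance sheets expand → +¥25B.
Net: 103 + 0 − 142 + 0 + 25 = -¥14 billion.

-¥14 billion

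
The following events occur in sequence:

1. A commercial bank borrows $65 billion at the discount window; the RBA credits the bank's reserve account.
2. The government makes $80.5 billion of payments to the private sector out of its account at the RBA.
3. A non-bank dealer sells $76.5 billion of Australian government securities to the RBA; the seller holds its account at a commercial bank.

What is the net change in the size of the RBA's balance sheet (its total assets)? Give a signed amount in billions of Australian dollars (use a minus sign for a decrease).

RBA balance sheet:
  Assets:      Securities +$76.5B, Loans to banks +$65B
  Liabilities: Bank reserves +$222B, Government deposits −$80.5B
Change in total RBA assets = +$141.5 billion.

+$141.5 billion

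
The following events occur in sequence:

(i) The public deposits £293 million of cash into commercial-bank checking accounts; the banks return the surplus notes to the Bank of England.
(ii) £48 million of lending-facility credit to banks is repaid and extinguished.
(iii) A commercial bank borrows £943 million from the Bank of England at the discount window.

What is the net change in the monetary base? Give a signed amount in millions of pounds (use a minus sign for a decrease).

Currency deposit £293 million: just a shift between currency and reserves — both are base money → 0.
Discount-window repayment £48 million: Bank of England balance sheet contracts → −£48M.
Discount-window loan £943 million: Bank of England balance sheet expands → +£943M.
Net: 0 − 48 + 943 = +£895 million.

+£895 million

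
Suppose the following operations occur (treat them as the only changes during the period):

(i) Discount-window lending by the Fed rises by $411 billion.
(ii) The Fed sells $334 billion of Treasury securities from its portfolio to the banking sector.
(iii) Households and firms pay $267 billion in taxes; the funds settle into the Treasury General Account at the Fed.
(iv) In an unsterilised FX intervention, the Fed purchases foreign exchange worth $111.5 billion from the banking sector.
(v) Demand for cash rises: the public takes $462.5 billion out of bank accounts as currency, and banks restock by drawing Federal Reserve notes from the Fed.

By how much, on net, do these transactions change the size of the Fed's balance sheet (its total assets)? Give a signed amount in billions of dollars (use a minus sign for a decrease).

+$188.5 billion

Fed balance sheet:
  Assets:      Securities −$334B, Loans to banks +$411B, Foreign assets +$111.5B
  Liabilities: Bank reserves −$541B, Currency in circulation +$462.5B, Government deposits +$267B
Change in total Fed assets = +$188.5 billion.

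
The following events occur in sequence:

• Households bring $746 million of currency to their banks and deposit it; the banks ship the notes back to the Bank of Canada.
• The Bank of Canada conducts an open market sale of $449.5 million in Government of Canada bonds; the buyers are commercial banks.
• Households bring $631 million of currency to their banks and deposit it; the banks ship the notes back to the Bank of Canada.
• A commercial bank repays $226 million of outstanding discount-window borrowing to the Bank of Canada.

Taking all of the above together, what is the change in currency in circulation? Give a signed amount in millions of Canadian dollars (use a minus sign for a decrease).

-$1377 million

Currency deposit $746 million: notes return to the central bank → −$746M.
OMO sale (to banks) $449.5 million: no currency enters or leaves circulation → 0.
Currency deposit $631 million: notes return to the central bank → −$631M.
Discount-window repayment $226 million: no currency enters or leaves circulation → 0.
Net: −746 + 0 − 631 + 0 = -$1377 million.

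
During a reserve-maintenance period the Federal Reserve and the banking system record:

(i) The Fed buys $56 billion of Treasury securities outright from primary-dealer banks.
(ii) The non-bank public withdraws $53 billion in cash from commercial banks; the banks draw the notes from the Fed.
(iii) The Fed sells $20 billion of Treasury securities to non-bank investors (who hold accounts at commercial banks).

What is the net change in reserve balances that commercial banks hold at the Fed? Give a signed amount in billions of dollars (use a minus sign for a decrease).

-$17 billion

Fed balance sheet:
  Assets:      Securities +$36B
  Liabilities: Bank reserves −$17B, Currency in circulation +$53B
Commercial banking system:
  Assets:      Reserves at CB −$17B, Securities −$56B
  Liabilities: Checkable deposits −$73B
So the change in reserve balances that commercial banks hold at the Fed is -$17 billion.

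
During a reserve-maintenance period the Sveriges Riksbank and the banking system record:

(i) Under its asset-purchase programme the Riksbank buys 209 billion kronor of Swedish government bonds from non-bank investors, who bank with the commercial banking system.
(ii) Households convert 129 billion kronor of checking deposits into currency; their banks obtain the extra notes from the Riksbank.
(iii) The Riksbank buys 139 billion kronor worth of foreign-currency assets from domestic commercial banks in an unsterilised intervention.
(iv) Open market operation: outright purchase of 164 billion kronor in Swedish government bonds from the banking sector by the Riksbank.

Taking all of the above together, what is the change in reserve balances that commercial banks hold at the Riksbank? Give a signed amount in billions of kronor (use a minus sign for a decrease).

+383 billion

Riksbank balance sheet:
  Assets:      Securities +373B, Foreign assets +139B
  Liabilities: Bank reserves +383B, Currency in circulation +129B
So the change in reserve balances that commercial banks hold at the Riksbank is +383 billion.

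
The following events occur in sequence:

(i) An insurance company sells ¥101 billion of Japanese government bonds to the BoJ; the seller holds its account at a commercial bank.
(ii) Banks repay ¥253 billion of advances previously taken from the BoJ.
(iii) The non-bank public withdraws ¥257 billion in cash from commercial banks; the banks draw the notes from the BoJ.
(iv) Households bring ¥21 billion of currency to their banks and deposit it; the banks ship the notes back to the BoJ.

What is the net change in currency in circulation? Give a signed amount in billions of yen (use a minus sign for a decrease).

BoJ balance sheet:
  Assets:      Securities +¥101B, Loans to banks −¥253B
  Liabilities: Bank reserves −¥388B, Currency in circulation +¥236B
Commercial banking system:
  Assets:      Reserves at CB −¥388B
  Liabilities: Checkable deposits −¥135B, Borrowings from CB −¥253B
So the change in currency in circulation is +¥236 billion.

+¥236 billion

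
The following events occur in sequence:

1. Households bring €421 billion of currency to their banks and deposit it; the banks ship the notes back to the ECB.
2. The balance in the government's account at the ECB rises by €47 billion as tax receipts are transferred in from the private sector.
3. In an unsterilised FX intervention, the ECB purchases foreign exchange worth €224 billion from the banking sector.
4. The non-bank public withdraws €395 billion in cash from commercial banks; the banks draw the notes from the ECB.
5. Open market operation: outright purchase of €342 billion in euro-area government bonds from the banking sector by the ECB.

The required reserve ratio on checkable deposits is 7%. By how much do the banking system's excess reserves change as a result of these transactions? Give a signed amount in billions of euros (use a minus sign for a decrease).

+€546.47 billion

Currency deposit €421 billion: reserves +€421B, deposits +€421B.
Government account inflow €47 billion: reserves −€47B, deposits −€47B.
FX purchase €224 billion: reserves +€224B, deposits 0.
Currency withdrawal €395 billion: reserves −€395B, deposits −€395B.
OMO purchase (from banks) €342 billion: reserves +€342B, deposits 0.
Totals: Δreserves = +€545B, Δdeposits = −€21B.
Δrequired reserves = 7% × −€21B = −€1.47B.
Δexcess reserves = Δreserves − Δrequired = +€545B − (−€1.47B) = +€546.47 billion.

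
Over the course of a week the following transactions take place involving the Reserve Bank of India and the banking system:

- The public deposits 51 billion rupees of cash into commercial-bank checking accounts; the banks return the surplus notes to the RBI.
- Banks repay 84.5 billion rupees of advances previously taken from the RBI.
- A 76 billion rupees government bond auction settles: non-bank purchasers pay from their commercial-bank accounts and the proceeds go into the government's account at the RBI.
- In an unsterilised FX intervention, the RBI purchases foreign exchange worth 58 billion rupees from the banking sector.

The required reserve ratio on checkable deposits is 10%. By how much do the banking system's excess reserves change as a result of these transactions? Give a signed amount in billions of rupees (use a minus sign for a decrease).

Currency deposit 51 billion rupees: reserves +51B, deposits +51B.
Discount-window repayment 84.5 billion rupees: reserves −84.5B, deposits 0.
Government account inflow 76 billion rupees: reserves −76B, deposits −76B.
FX purchase 58 billion rupees: reserves +58B, deposits 0.
Totals: Δreserves = −51.5B, Δdeposits = −25B.
Δrequired reserves = 10% × −25B = −2.5B.
Δexcess reserves = Δreserves − Δrequired = −51.5B − (−2.5B) = -49 billion.

-49 billion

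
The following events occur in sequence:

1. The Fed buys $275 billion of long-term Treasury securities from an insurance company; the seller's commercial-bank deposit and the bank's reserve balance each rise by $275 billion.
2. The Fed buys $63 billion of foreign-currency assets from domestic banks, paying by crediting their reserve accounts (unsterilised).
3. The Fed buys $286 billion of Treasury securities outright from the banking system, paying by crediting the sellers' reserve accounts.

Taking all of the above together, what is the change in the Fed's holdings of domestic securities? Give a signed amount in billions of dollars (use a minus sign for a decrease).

+$561 billion

Asset purchase (from non-banks) $275 billion: securities added to the Fed's portfolio → +$275B.
FX purchase $63 billion: the Fed's securities portfolio is untouched → 0.
OMO purchase (from banks) $286 billion: securities added to the Fed's portfolio → +$286B.
Net: 275 + 0 + 286 = +$561 billion.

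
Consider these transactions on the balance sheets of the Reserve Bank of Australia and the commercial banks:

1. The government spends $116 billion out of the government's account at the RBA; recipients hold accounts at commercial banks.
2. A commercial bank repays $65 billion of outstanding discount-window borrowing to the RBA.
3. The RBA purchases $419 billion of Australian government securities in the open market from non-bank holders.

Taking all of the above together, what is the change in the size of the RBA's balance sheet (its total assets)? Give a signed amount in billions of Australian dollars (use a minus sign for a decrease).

Government spending $116 billion: only the composition of liabilities changes → 0.
Discount-window repayment $65 billion: an RBA asset is shed → −$65B.
Asset purchase (from non-banks) $419 billion: an RBA asset is acquired → +$419B.
Net: 0 − 65 + 419 = +$354 billion.

+$354 billion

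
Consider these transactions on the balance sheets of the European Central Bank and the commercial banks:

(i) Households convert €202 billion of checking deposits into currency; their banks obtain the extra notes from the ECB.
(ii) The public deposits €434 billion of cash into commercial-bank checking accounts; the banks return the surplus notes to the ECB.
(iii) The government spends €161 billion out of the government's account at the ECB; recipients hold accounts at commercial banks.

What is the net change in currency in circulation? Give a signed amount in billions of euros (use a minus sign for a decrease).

-€232 billion

Currency withdrawal €202 billion: notes leave the central bank → +€202B.
Currency deposit €434 billion: notes return to the central bank → −€434B.
Government spending €161 billion: no currency enters or leaves circulation → 0.
Net: 202 − 434 + 0 = -€232 billion.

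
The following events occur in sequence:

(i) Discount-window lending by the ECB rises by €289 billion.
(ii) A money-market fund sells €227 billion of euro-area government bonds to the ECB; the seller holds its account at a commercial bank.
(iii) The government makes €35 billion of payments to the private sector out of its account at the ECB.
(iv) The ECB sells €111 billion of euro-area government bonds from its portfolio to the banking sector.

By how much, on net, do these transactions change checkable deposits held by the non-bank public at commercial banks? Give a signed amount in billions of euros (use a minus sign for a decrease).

+€262 billion

ECB balance sheet:
  Assets:      Securities +€116B, Loans to banks +€289B
  Liabilities: Bank reserves +€440B, Government deposits −€35B
Commercial banking system:
  Assets:      Reserves at CB +€440B, Securities +€111B
  Liabilities: Checkable deposits +€262B, Borrowings from CB +€289B
So the change in checkable deposits held by the non-bank public at commercial banks is +€262 billion.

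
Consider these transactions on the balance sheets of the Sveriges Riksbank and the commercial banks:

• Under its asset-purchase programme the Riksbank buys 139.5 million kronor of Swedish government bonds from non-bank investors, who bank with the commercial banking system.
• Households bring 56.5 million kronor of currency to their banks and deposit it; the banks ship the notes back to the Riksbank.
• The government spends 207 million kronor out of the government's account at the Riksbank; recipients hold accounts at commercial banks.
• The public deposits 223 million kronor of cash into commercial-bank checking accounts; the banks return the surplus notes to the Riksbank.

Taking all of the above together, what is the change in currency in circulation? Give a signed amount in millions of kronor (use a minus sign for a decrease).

-279.5 million

Riksbank balance sheet:
  Assets:      Securities +139.5M
  Liabilities: Bank reserves +626M, Currency in circulation −279.5M, Government deposits −207M
Commercial banking system:
  Assets:      Reserves at CB +626M
  Liabilities: Checkable deposits +626M
So the change in currency in circulation is -279.5 million.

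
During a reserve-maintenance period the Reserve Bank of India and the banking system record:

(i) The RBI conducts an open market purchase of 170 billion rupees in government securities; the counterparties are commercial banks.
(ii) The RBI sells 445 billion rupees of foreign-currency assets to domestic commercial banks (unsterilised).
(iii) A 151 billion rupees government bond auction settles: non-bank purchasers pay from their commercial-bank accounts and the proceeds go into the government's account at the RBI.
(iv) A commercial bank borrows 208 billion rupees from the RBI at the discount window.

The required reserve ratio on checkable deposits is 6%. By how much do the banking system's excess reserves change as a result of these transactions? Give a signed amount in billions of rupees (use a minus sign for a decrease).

OMO purchase (from banks) 170 billion rupees: reserves +170B, deposits 0.
FX sale 445 billion rupees: reserves −445B, deposits 0.
Government account inflow 151 billion rupees: reserves −151B, deposits −151B.
Discount-window loan 208 billion rupees: reserves +208B, deposits 0.
Totals: Δreserves = −218B, Δdeposits = −151B.
Δrequired reserves = 6% × −151B = −9.06B.
Δexcess reserves = Δreserves − Δrequired = −218B − (−9.06B) = -208.94 billion.

-208.94 billion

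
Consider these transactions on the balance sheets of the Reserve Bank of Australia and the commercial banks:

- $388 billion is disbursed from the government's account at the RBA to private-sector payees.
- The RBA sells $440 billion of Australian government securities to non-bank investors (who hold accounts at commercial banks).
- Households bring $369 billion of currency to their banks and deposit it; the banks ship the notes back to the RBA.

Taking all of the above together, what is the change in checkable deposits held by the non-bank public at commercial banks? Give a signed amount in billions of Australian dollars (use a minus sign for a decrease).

Government spending $388 billion: non-bank counterparties' bank balances rise → +$388B.
Asset sale (to non-banks) $440 billion: non-bank counterparties' bank balances fall → −$440B.
Currency deposit $369 billion: non-bank counterparties' bank balances rise → +$369B.
Net: 388 − 440 + 369 = +$317 billion.

+$317 billion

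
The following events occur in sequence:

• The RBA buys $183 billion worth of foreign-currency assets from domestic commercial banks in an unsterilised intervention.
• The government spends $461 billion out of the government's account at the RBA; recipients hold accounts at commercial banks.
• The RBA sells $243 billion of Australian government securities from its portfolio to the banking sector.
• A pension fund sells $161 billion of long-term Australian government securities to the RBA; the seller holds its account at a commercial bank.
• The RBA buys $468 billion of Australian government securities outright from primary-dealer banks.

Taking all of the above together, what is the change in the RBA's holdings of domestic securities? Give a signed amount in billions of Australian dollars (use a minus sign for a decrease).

+$386 billion

RBA balance sheet:
  Assets:      Securities +$386B, Foreign assets +$183B
  Liabilities: Bank reserves +$1030B, Government deposits −$461B
So the change in the RBA's holdings of domestic securities is +$386 billion.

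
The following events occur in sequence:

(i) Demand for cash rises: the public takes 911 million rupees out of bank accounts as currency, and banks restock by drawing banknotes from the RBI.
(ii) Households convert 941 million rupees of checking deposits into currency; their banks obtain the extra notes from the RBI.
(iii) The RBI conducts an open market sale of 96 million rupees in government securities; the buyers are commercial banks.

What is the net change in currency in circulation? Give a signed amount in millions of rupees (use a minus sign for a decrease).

+1852 million

Currency withdrawal 911 million rupees: notes leave the central bank → +911M.
Currency withdrawal 941 million rupees: notes leave the central bank → +941M.
OMO sale (to banks) 96 million rupees: no currency enters or leaves circulation → 0.
Net: 911 + 941 + 0 = +1852 million.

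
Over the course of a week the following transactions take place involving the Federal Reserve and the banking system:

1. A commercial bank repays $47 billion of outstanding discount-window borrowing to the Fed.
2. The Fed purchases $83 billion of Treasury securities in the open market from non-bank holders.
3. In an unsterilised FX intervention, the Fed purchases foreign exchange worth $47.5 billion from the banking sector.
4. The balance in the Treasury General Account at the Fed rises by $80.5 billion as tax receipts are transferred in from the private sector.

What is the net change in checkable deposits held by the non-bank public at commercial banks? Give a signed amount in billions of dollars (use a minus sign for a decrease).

Fed balance sheet:
  Assets:      Securities +$83B, Loans to banks −$47B, Foreign assets +$47.5B
  Liabilities: Bank reserves +$3B, Government deposits +$80.5B
Commercial banking system:
  Assets:      Reserves at CB +$3B, Foreign assets −$47.5B
  Liabilities: Checkable deposits +$2.5B, Borrowings from CB −$47B
So the change in checkable deposits held by the non-bank public at commercial banks is +$2.5 billion.

+$2.5 billion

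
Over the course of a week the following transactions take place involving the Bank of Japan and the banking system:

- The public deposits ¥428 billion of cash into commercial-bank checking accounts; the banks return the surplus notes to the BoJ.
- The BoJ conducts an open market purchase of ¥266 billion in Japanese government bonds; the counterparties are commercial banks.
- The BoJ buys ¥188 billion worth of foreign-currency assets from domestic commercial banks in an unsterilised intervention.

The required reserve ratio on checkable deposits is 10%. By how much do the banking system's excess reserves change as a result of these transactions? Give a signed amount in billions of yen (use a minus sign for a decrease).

+¥839.2 billion

Currency deposit ¥428 billion: reserves +¥428B, deposits +¥428B.
OMO purchase (from banks) ¥266 billion: reserves +¥266B, deposits 0.
FX purchase ¥188 billion: reserves +¥188B, deposits 0.
Totals: Δreserves = +¥882B, Δdeposits = +¥428B.
Δrequired reserves = 10% × +¥428B = +¥42.8B.
Δexcess reserves = Δreserves − Δrequired = +¥882B − (+¥42.8B) = +¥839.2 billion.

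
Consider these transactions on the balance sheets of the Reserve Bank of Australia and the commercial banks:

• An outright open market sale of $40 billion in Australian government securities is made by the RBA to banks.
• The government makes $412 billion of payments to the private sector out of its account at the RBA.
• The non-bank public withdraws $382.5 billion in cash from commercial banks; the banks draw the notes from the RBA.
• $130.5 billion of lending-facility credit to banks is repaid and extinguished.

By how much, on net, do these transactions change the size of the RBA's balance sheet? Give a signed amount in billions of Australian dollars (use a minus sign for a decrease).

-$170.5 billion

OMO sale (to banks) $40 billion: an RBA asset is shed → −$40B.
Government spending $412 billion: only the composition of liabilities changes → 0.
Currency withdrawal $382.5 billion: only the composition of liabilities changes → 0.
Discount-window repayment $130.5 billion: an RBA asset is shed → −$130.5B.
Net: −40 + 0 + 0 − 130.5 = -$170.5 billion.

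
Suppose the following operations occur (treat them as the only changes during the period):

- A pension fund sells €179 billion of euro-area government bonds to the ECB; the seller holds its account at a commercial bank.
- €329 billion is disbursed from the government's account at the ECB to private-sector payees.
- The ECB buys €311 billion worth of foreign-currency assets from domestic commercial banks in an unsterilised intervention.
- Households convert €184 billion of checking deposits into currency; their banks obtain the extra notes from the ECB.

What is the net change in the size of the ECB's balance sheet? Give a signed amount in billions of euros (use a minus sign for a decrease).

Asset purchase (from non-banks) €179 billion: an ECB asset is acquired → +€179B.
Government spending €329 billion: only the composition of liabilities changes → 0.
FX purchase €311 billion: an ECB asset is acquired → +€311B.
Currency withdrawal €184 billion: only the composition of liabilities changes → 0.
Net: 179 + 0 + 311 + 0 = +€490 billion.

+€490 billion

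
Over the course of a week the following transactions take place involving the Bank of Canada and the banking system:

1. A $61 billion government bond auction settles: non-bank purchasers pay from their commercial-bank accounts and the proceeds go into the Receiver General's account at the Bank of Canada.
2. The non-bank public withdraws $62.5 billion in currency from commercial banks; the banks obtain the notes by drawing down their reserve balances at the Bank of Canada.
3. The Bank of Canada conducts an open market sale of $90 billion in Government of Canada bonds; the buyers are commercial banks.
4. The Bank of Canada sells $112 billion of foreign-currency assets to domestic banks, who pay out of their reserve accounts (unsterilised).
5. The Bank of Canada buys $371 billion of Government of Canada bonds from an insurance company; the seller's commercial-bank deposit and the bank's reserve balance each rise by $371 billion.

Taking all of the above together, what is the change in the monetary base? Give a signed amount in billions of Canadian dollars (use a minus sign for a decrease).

+$108 billion

Government account inflow $61 billion: reserves shift to a non-base liability → −$61B.
Currency withdrawal $62.5 billion: just a shift between currency and reserves — both are base money → 0.
OMO sale (to banks) $90 billion: Bank of Canada balance sheet contracts → −$90B.
FX sale $112 billion: Bank of Canada balance sheet contracts → −$112B.
Asset purchase (from non-banks) $371 billion: Bank of Canada balance sheet expands → +$371B.
Net: −61 + 0 − 90 − 112 + 371 = +$108 billion.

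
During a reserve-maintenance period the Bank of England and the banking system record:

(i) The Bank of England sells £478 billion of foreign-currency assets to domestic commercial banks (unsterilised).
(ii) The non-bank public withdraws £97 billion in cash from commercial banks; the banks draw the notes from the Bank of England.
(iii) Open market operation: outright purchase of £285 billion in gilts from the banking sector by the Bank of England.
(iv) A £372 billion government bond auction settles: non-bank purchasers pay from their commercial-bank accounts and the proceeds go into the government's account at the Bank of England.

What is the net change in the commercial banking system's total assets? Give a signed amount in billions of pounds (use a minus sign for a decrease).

Bank of England balance sheet:
  Assets:      Securities +£285B, Foreign assets −£478B
  Liabilities: Bank reserves −£662B, Currency in circulation +£97B, Government deposits +£372B
Commercial banking system:
  Assets:      Reserves at CB −£662B, Securities −£285B, Foreign assets +£478B
  Liabilities: Checkable deposits −£469B
Change in total bank assets = -£469 billion.

-£469 billion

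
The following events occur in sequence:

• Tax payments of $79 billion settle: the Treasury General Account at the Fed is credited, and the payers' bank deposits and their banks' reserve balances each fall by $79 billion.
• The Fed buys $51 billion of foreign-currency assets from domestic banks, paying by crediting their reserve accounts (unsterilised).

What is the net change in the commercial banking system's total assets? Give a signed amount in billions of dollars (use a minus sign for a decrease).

-$79 billion

Fed balance sheet:
  Assets:      Foreign assets +$51B
  Liabilities: Bank reserves −$28B, Government deposits +$79B
Commercial banking system:
  Assets:      Reserves at CB −$28B, Foreign assets −$51B
  Liabilities: Checkable deposits −$79B
Change in total bank assets = -$79 billion.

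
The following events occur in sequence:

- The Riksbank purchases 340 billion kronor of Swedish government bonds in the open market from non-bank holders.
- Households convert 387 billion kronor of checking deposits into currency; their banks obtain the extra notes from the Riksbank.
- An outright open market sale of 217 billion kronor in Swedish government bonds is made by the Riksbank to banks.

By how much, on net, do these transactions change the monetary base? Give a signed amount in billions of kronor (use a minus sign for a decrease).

+123 billion

Riksbank balance sheet:
  Assets:      Securities +123B
  Liabilities: Bank reserves −264B, Currency in circulation +387B
Monetary base = currency + reserves: +387B + (−264B) = +123 billion.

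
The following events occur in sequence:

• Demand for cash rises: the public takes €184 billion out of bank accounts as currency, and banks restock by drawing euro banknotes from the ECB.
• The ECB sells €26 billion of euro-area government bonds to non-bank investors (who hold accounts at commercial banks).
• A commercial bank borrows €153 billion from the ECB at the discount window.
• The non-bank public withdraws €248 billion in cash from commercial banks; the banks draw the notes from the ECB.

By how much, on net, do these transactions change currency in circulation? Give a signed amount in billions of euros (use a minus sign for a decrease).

+€432 billion

Currency withdrawal €184 billion: notes leave the central bank → +€184B.
Asset sale (to non-banks) €26 billion: no currency enters or leaves circulation → 0.
Discount-window loan €153 billion: no currency enters or leaves circulation → 0.
Currency withdrawal €248 billion: notes leave the central bank → +€248B.
Net: 184 + 0 + 0 + 248 = +€432 billion.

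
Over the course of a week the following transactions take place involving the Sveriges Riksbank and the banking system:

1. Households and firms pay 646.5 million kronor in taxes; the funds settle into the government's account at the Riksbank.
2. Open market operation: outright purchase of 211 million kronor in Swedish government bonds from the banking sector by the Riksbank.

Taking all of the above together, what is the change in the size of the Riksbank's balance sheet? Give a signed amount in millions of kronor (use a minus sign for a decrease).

Riksbank balance sheet:
  Assets:      Securities +211M
  Liabilities: Bank reserves −435.5M, Government deposits +646.5M
Commercial banking system:
  Assets:      Reserves at CB −435.5M, Securities −211M
  Liabilities: Checkable deposits −646.5M
Change in total Riksbank assets = +211 million.

+211 million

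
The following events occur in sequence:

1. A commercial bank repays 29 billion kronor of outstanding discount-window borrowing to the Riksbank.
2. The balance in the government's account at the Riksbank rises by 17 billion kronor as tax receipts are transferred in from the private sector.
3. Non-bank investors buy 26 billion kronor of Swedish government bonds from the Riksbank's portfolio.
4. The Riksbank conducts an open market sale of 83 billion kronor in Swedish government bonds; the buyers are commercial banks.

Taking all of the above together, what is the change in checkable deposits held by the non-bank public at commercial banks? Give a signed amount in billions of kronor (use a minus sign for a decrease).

-43 billion

Riksbank balance sheet:
  Assets:      Securities −109B, Loans to banks −29B
  Liabilities: Bank reserves −155B, Government deposits +17B
Commercial banking system:
  Assets:      Reserves at CB −155B, Securities +83B
  Liabilities: Checkable deposits −43B, Borrowings from CB −29B
So the change in checkable deposits held by the non-bank public at commercial banks is -43 billion.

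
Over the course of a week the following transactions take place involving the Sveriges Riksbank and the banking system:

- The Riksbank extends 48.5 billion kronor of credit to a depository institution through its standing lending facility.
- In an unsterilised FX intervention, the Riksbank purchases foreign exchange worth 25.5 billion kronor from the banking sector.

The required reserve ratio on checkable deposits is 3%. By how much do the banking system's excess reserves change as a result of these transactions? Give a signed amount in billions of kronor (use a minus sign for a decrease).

+74 billion

Discount-window loan 48.5 billion kronor: reserves +48.5B, deposits 0.
FX purchase 25.5 billion kronor: reserves +25.5B, deposits 0.
Totals: Δreserves = +74B, Δdeposits = 0.
Δrequired reserves = 3% × 0 = 0.
Δexcess reserves = Δreserves − Δrequired = +74B − (0) = +74 billion.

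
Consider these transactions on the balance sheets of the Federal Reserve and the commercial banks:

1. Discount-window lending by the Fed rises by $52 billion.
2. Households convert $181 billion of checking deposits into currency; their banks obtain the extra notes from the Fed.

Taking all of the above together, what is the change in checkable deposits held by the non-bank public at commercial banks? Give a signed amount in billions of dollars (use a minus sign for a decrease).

Fed balance sheet:
  Assets:      Loans to banks +$52B
  Liabilities: Bank reserves −$129B, Currency in circulation +$181B
Commercial banking system:
  Assets:      Reserves at CB −$129B
  Liabilities: Checkable deposits −$181B, Borrowings from CB +$52B
So the change in checkable deposits held by the non-bank public at commercial banks is -$181 billion.

-$181 billion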